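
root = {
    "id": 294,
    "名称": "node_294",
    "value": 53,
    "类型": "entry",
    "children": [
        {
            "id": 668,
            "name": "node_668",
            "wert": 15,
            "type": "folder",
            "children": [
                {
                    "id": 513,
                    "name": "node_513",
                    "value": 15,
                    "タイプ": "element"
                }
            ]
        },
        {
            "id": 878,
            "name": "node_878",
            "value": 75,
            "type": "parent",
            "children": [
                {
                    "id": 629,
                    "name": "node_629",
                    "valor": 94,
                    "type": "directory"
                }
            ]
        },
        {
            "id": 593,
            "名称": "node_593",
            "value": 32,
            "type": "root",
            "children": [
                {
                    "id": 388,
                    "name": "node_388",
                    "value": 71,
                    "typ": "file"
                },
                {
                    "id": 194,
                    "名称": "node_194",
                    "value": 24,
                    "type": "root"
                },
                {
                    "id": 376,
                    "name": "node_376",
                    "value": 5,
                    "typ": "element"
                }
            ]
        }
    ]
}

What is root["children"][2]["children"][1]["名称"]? "node_194"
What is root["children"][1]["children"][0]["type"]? "directory"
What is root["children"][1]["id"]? 878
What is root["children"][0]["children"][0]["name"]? "node_513"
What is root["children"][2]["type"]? "root"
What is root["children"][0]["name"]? "node_668"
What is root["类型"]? "entry"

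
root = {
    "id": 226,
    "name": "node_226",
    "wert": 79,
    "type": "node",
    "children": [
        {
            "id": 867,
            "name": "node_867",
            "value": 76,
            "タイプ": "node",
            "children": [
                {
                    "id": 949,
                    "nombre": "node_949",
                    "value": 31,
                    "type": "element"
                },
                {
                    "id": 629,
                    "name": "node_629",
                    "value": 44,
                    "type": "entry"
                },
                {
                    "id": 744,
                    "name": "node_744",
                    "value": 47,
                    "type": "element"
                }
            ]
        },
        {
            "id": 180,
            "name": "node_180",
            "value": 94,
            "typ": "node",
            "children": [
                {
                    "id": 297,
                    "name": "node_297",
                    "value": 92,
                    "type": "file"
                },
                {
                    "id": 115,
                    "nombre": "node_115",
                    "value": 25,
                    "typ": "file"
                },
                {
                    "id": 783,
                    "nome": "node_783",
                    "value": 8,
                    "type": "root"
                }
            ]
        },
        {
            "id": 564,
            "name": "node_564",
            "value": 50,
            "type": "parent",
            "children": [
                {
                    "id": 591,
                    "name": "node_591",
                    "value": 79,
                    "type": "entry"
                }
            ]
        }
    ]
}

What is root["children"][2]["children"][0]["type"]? "entry"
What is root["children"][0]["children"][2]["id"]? 744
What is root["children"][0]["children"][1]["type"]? "entry"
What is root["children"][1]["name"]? "node_180"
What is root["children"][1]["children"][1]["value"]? 25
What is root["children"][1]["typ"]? "node"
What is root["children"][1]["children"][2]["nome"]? "node_783"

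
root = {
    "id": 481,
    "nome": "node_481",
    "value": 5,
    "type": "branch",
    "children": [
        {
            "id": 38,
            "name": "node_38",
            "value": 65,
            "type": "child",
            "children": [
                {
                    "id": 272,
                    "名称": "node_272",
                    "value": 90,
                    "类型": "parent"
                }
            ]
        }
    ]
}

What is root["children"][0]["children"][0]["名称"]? "node_272"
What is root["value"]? 5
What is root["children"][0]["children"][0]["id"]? 272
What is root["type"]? "branch"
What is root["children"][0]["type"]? "child"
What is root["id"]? 481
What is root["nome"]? "node_481"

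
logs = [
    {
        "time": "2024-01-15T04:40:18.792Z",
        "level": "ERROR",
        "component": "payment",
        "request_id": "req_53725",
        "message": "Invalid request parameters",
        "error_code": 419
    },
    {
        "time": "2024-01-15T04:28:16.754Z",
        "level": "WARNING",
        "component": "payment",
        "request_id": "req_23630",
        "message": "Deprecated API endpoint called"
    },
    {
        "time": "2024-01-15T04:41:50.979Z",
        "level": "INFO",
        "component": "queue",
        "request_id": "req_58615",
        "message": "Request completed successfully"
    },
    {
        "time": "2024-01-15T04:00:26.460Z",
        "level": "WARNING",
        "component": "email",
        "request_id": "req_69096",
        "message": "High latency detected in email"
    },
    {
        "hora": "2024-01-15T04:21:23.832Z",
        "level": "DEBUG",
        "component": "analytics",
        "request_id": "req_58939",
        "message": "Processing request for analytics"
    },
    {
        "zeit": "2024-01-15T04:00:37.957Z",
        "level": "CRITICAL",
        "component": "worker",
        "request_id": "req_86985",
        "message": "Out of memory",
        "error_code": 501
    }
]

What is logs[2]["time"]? "2024-01-15T04:41:50.979Z"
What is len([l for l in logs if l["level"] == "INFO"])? 1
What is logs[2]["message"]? "Request completed successfully"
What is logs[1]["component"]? "payment"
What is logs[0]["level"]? "ERROR"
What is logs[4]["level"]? "DEBUG"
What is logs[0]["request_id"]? "req_53725"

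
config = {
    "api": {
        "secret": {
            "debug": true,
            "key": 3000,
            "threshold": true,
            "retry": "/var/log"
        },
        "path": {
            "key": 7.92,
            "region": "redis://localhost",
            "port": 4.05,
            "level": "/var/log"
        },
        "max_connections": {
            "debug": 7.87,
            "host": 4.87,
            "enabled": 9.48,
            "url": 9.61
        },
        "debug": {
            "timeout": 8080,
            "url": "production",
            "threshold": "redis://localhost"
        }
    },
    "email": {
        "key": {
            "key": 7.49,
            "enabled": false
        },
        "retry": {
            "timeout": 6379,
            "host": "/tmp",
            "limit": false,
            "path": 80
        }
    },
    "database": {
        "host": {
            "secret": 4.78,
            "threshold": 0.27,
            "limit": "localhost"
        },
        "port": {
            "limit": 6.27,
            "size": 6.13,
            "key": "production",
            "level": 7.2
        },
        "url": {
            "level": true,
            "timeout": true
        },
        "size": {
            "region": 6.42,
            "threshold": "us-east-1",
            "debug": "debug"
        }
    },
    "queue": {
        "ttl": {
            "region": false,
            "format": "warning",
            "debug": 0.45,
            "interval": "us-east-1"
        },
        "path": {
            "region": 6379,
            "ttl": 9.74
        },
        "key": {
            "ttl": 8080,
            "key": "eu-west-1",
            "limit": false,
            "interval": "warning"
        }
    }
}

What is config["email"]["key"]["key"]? 7.49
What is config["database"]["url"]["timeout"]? True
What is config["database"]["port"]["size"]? 6.13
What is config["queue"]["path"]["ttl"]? 9.74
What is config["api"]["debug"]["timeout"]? 8080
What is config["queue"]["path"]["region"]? 6379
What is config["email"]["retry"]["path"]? 80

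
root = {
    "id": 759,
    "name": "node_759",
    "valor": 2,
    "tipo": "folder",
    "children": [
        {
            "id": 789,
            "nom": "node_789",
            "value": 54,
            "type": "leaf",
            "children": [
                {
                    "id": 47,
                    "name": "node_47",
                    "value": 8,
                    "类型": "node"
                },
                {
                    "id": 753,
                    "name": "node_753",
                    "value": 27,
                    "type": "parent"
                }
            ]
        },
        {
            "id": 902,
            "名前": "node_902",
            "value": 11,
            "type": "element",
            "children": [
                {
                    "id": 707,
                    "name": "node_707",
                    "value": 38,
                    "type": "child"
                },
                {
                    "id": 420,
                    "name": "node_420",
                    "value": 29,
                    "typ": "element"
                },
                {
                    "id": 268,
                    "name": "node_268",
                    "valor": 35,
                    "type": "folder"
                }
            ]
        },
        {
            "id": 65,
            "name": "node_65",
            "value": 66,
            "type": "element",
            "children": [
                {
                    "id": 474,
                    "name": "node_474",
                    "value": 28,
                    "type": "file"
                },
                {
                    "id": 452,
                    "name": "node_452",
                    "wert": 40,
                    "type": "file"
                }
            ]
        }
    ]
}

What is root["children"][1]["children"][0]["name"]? "node_707"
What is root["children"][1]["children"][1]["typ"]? "element"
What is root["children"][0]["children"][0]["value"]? 8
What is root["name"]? "node_759"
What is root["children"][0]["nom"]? "node_789"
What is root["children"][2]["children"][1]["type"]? "file"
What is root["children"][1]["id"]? 902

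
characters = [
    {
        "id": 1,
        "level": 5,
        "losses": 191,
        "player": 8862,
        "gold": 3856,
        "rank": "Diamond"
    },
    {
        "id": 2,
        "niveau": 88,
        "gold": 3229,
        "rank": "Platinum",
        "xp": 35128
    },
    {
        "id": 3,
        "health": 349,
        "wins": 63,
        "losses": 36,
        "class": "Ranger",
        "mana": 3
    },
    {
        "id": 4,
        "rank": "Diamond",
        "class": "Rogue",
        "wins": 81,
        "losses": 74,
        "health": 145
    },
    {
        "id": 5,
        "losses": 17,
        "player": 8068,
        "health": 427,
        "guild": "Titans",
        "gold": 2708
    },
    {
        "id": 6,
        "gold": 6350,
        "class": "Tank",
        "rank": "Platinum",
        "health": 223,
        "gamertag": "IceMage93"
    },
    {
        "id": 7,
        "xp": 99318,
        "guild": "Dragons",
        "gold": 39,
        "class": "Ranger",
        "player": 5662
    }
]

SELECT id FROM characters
[1, 2, 3, 4, 5, 6, 7]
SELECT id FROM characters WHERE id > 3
[4, 5, 6, 7]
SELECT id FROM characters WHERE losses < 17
[]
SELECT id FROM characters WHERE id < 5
[1, 2, 3, 4]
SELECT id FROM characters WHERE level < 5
[]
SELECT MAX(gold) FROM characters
6350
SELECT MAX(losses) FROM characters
191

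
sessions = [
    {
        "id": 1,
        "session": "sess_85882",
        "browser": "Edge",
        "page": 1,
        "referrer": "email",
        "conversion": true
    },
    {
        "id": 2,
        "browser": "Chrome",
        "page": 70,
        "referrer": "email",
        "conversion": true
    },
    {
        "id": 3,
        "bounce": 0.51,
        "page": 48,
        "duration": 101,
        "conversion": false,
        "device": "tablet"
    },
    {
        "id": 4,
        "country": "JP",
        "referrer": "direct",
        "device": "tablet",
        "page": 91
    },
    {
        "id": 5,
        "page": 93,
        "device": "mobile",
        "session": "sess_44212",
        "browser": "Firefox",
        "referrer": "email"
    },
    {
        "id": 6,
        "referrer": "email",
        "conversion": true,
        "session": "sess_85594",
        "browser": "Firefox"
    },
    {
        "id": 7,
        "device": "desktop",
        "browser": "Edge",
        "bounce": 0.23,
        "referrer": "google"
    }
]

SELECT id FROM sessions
[1, 2, 3, 4, 5, 6, 7]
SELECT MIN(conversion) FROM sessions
False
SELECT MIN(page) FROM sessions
1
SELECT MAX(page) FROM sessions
93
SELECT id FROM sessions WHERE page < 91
[1, 2, 3]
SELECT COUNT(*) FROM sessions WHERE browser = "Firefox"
2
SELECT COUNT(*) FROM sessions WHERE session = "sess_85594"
1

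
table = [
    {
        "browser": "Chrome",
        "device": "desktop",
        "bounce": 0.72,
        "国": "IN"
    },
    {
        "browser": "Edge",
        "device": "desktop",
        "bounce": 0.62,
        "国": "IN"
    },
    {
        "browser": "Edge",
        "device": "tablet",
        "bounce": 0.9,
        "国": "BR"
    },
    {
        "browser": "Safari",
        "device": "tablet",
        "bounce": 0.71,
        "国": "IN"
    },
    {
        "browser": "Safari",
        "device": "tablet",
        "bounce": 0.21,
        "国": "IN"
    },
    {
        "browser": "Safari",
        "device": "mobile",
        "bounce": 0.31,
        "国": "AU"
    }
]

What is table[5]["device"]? "mobile"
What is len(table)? 6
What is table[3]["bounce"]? 0.71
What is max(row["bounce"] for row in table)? 0.9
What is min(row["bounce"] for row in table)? 0.21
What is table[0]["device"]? "desktop"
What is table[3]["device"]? "tablet"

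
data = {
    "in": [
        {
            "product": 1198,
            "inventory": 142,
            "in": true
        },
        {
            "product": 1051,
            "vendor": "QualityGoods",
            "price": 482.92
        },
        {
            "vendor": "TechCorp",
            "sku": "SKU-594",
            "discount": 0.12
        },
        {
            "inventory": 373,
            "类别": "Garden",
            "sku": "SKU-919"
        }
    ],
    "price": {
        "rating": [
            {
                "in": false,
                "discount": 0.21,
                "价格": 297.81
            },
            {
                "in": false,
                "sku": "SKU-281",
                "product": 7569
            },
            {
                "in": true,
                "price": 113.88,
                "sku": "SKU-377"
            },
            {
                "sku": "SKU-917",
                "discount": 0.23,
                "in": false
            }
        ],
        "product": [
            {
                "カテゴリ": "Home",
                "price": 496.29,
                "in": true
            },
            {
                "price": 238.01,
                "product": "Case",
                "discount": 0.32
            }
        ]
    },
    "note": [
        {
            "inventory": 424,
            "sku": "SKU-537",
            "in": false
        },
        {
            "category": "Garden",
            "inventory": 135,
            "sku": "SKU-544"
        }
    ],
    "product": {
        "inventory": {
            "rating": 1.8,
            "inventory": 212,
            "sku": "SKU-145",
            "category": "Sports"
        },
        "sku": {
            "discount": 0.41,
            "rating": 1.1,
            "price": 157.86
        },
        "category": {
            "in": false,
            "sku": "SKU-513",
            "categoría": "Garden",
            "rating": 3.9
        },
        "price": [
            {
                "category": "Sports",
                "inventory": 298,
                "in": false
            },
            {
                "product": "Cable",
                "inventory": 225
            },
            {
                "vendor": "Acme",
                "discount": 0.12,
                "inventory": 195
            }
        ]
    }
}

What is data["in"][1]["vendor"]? "QualityGoods"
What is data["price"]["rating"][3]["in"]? False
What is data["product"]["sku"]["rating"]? 1.1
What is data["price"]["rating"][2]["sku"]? "SKU-377"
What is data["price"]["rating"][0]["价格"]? 297.81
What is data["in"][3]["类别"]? "Garden"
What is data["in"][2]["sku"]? "SKU-594"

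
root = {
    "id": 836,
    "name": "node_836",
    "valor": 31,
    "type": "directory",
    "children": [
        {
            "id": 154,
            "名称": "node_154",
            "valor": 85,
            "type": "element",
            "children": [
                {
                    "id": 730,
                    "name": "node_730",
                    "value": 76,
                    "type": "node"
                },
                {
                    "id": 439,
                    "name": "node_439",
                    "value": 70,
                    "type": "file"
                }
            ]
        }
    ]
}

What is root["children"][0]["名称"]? "node_154"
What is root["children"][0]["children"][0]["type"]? "node"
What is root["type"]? "directory"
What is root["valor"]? 31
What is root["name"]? "node_836"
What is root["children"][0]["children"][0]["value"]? 76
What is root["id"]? 836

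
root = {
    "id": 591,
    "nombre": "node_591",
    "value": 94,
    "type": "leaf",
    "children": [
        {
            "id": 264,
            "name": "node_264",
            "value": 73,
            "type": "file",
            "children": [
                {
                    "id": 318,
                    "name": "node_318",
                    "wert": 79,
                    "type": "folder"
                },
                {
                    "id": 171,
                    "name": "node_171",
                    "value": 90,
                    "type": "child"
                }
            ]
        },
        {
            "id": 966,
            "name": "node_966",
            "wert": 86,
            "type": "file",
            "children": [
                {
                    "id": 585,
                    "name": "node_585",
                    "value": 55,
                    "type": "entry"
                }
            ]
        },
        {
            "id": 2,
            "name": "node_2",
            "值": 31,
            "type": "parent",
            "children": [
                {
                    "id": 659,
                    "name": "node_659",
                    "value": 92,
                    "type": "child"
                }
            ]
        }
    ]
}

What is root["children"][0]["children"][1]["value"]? 90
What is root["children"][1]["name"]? "node_966"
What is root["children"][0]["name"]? "node_264"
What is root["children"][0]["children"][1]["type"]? "child"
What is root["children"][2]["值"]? 31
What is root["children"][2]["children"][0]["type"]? "child"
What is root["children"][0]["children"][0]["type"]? "folder"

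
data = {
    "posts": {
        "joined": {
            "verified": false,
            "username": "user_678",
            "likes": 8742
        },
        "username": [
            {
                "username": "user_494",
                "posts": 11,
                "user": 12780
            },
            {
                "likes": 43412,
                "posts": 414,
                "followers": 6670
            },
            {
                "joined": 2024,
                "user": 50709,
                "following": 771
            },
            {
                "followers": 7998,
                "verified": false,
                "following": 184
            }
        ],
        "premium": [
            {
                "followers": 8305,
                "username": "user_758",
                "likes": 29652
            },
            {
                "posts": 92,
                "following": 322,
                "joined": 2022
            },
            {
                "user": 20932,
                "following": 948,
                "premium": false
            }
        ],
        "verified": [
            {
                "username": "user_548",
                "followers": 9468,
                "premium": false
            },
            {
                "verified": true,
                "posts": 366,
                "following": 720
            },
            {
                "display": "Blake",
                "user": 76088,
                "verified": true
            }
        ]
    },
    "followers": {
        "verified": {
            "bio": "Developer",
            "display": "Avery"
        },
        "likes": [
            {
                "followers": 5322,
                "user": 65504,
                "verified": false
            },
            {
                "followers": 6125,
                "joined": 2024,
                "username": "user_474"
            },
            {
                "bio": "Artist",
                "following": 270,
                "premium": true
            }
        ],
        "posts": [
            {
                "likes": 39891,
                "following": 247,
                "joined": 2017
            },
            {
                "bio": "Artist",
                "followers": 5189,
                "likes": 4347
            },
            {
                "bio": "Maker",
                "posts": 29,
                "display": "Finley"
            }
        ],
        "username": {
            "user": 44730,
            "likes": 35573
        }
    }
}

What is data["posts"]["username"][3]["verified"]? False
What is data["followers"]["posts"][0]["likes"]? 39891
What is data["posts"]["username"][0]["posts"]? 11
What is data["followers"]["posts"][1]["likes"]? 4347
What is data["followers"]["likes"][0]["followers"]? 5322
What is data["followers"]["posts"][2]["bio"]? "Maker"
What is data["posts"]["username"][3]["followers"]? 7998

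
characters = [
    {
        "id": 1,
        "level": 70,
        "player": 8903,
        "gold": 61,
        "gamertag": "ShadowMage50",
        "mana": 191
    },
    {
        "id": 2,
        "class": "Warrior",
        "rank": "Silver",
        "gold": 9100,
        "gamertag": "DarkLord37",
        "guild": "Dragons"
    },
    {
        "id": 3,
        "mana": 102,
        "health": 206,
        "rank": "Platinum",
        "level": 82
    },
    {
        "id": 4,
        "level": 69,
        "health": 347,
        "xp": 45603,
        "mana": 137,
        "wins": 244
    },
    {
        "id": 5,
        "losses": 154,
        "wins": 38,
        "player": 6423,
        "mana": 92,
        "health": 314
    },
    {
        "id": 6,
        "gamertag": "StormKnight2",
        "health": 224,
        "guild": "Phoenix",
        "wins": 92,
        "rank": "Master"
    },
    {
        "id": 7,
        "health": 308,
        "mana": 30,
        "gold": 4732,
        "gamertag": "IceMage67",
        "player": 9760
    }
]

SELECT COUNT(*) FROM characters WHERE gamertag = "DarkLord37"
1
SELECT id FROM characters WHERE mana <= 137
[3, 4, 5, 7]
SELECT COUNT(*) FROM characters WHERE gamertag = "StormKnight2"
1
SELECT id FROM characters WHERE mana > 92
[1, 3, 4]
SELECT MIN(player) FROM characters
6423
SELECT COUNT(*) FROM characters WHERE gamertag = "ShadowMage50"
1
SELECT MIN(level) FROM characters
69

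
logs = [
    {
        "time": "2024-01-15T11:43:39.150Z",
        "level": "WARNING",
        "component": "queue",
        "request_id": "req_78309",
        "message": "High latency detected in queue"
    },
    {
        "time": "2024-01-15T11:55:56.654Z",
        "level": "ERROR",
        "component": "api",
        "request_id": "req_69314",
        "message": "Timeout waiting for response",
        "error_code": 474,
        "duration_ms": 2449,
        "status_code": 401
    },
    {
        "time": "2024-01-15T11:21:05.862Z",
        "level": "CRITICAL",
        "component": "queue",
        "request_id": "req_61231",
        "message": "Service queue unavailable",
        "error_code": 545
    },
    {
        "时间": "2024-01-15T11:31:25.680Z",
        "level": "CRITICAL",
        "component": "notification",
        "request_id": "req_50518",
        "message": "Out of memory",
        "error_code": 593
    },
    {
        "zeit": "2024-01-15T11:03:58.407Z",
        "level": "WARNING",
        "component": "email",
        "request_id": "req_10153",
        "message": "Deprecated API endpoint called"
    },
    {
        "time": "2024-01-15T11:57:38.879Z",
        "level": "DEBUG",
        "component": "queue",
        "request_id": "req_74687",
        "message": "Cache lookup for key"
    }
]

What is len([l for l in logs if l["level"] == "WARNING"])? 2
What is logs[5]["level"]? "DEBUG"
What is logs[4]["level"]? "WARNING"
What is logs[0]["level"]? "WARNING"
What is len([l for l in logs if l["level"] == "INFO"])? 0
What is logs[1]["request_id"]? "req_69314"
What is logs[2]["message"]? "Service queue unavailable"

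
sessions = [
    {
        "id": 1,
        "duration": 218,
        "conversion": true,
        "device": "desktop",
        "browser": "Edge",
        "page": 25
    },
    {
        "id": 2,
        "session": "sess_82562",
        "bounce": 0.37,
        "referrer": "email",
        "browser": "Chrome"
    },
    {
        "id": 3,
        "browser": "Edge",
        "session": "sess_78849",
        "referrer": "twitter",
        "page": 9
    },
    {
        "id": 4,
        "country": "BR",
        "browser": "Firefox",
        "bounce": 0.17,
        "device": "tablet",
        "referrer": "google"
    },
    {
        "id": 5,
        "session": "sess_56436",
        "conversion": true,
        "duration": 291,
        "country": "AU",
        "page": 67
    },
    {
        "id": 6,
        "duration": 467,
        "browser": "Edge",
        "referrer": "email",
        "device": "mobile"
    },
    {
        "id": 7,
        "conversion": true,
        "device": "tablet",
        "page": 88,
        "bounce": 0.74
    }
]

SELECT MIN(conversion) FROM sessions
True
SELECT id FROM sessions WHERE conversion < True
[]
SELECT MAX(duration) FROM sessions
467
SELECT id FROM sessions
[1, 2, 3, 4, 5, 6, 7]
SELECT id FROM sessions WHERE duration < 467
[1, 5]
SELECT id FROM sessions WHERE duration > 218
[5, 6]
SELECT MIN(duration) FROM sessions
218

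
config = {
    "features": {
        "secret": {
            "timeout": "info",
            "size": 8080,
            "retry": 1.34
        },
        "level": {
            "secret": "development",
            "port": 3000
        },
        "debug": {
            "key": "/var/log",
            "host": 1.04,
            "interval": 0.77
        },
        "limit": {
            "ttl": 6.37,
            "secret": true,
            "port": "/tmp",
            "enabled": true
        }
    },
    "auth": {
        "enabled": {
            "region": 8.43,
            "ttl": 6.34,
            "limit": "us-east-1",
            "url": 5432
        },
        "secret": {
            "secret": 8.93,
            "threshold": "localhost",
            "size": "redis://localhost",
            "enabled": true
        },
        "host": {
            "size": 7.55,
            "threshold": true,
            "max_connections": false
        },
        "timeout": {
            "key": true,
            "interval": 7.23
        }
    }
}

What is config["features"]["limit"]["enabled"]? True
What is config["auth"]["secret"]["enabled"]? True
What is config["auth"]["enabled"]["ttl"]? 6.34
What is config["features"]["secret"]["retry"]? 1.34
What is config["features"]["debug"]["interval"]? 0.77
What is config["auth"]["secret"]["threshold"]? "localhost"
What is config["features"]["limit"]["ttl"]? 6.37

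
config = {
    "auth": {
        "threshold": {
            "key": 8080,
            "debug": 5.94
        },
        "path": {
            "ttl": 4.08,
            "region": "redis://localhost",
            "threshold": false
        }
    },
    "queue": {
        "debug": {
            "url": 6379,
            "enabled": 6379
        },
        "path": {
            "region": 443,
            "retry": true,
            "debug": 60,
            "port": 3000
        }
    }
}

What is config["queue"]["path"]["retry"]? True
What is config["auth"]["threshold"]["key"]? 8080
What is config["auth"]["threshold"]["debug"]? 5.94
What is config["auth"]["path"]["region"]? "redis://localhost"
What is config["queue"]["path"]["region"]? 443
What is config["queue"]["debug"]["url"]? 6379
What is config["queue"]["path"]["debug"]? 60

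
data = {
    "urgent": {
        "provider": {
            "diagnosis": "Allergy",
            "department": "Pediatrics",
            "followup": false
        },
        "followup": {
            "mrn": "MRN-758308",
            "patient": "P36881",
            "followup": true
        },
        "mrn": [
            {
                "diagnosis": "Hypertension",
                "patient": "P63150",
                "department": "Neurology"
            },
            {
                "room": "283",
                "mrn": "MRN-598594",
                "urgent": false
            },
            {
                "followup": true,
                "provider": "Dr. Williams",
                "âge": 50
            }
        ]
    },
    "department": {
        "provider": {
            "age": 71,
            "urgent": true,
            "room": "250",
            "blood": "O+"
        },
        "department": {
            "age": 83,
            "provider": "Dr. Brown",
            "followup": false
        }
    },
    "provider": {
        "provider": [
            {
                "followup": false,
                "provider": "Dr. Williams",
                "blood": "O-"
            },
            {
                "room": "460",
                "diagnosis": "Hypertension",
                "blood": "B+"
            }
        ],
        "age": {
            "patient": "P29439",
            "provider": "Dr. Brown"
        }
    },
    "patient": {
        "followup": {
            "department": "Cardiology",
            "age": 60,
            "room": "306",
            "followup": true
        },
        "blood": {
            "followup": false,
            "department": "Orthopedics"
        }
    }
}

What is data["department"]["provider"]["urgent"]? True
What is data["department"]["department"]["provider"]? "Dr. Brown"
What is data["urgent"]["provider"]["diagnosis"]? "Allergy"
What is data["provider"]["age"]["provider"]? "Dr. Brown"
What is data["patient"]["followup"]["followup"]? True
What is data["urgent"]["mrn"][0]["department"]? "Neurology"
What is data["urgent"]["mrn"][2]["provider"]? "Dr. Williams"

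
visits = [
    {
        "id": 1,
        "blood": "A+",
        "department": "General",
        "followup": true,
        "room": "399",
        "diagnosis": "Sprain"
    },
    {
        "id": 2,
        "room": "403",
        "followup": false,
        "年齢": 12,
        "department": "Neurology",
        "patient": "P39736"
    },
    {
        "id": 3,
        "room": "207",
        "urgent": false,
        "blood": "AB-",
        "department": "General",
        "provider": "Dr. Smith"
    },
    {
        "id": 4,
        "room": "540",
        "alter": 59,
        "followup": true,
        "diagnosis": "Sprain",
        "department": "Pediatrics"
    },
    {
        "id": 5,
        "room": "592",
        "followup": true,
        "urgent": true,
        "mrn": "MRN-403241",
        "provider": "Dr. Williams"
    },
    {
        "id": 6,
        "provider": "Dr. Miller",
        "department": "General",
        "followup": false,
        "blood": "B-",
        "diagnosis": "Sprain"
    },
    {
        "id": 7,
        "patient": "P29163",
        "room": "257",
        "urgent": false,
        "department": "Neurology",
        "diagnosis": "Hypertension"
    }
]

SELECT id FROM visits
[1, 2, 3, 4, 5, 6, 7]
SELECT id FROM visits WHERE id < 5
[1, 2, 3, 4]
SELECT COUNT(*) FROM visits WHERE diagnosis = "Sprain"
3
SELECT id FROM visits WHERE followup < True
[2, 6]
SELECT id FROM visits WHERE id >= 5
[5, 6, 7]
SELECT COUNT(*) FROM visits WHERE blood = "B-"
1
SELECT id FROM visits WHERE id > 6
[7]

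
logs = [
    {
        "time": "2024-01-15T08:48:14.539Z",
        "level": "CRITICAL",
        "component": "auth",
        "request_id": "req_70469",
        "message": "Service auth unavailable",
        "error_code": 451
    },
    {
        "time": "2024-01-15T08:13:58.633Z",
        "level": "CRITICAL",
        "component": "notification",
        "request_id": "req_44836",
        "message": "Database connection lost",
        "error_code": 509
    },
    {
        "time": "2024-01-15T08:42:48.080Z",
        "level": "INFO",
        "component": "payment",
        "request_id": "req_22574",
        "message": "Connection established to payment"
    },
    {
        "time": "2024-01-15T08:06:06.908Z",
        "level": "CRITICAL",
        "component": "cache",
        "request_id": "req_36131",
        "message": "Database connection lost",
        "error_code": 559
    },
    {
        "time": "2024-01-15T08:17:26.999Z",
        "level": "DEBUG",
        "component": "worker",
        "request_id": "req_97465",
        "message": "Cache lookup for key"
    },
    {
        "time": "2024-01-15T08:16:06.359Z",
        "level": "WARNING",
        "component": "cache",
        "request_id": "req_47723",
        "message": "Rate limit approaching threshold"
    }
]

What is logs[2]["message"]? "Connection established to payment"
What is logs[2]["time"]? "2024-01-15T08:42:48.080Z"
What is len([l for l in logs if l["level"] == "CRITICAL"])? 3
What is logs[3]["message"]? "Database connection lost"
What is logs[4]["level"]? "DEBUG"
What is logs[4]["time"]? "2024-01-15T08:17:26.999Z"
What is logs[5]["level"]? "WARNING"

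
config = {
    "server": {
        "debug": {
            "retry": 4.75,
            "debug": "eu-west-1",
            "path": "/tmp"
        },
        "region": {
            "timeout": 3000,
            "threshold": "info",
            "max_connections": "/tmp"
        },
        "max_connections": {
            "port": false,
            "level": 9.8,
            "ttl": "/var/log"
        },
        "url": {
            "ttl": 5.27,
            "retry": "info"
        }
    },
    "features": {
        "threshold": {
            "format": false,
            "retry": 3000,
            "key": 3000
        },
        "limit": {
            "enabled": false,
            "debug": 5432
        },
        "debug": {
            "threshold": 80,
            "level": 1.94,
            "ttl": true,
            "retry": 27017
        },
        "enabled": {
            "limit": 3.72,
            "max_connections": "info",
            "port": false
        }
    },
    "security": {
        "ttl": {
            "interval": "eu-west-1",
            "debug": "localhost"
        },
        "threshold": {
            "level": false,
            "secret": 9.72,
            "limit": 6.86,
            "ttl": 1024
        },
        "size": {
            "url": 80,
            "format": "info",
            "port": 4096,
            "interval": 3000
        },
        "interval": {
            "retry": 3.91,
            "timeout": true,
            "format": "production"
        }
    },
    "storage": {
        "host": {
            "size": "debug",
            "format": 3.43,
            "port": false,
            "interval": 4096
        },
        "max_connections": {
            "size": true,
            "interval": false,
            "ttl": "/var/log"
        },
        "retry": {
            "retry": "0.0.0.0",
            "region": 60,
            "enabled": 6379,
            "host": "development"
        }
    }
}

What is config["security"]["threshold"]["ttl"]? 1024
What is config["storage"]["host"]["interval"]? 4096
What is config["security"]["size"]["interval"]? 3000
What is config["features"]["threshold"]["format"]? False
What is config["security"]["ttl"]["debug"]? "localhost"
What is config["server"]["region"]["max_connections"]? "/tmp"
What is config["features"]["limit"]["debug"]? 5432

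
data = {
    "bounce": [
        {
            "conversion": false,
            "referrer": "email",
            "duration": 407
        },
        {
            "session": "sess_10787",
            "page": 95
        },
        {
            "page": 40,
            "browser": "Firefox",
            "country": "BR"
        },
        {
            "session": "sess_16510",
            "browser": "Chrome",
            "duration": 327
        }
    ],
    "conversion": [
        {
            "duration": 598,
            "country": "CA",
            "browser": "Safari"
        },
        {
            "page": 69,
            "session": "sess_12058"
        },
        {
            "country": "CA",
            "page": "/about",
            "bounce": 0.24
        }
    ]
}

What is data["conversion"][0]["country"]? "CA"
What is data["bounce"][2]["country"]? "BR"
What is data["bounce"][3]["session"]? "sess_16510"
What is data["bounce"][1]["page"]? 95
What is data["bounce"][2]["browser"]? "Firefox"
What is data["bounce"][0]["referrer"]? "email"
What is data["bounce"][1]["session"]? "sess_10787"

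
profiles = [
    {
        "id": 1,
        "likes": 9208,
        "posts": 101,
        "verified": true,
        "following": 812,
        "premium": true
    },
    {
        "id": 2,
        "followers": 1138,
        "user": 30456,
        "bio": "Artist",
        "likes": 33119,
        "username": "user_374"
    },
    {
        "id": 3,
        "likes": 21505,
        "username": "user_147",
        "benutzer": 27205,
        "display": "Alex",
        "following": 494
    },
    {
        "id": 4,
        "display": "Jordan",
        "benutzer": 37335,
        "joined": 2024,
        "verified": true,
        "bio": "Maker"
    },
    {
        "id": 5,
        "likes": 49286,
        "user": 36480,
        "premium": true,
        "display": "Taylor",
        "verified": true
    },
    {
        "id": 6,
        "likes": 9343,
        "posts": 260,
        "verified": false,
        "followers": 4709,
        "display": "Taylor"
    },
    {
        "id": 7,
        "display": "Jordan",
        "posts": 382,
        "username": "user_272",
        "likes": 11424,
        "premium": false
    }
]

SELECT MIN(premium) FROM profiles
False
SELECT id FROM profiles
[1, 2, 3, 4, 5, 6, 7]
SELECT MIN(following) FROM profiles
494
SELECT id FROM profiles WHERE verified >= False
[1, 4, 5, 6]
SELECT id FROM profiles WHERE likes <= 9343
[1, 6]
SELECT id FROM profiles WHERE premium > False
[1, 5]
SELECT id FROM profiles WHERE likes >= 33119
[2, 5]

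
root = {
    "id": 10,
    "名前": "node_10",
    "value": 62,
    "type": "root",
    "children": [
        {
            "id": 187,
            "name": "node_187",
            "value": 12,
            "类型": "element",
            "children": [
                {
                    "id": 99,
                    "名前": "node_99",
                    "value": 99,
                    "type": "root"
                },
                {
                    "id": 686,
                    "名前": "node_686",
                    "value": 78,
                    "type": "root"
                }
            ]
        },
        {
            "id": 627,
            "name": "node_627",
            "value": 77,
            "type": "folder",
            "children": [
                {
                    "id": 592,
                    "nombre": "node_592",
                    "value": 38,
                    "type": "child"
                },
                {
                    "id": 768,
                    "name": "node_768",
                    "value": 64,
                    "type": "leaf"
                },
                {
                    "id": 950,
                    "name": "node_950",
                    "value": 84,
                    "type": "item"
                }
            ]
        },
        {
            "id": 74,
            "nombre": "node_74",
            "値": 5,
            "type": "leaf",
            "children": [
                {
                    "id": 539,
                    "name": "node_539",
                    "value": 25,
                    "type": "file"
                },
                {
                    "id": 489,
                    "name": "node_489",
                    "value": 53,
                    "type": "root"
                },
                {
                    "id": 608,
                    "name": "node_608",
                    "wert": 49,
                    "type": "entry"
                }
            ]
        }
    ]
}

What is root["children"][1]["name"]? "node_627"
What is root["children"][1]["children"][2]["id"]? 950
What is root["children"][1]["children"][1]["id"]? 768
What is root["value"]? 62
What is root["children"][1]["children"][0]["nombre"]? "node_592"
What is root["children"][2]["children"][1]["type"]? "root"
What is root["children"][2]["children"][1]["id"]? 489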